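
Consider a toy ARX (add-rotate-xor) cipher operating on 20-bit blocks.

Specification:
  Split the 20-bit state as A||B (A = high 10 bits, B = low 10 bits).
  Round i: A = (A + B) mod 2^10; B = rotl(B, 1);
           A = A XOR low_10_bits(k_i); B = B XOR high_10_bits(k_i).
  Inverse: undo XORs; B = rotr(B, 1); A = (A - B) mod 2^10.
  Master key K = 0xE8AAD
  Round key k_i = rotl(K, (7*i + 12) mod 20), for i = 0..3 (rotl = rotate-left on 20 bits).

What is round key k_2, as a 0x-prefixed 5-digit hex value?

K = 0xE8AAD
k_0 = rotl(K, (7*0+12) mod 20) = rotl(K, 12) = 0xADE8A
k_1 = rotl(K, (7*1+12) mod 20) = rotl(K, 19) = 0xF4556
k_2 = rotl(K, (7*2+12) mod 20) = rotl(K, 6) = 0x2AB7A

0x2AB7A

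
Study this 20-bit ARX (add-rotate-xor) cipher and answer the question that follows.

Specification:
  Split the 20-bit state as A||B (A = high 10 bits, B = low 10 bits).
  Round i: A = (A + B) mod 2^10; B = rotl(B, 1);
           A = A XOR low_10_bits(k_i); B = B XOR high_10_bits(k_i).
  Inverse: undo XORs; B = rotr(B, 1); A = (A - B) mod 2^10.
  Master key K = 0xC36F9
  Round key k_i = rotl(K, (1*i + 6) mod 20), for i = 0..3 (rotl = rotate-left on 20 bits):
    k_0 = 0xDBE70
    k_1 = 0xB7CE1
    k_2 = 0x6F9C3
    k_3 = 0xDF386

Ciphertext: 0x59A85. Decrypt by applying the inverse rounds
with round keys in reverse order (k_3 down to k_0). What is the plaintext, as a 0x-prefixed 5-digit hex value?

0xDC168

s_0 = ciphertext = 0x59A85
s_1 = InvRound(s_0, k_3) = 0xF92FC
s_2 = InvRound(s_1, k_2) = 0x219A1
s_3 = InvRound(s_2, k_1) = 0xAA1BF
s_4 = InvRound(s_3, k_0) = 0xDC168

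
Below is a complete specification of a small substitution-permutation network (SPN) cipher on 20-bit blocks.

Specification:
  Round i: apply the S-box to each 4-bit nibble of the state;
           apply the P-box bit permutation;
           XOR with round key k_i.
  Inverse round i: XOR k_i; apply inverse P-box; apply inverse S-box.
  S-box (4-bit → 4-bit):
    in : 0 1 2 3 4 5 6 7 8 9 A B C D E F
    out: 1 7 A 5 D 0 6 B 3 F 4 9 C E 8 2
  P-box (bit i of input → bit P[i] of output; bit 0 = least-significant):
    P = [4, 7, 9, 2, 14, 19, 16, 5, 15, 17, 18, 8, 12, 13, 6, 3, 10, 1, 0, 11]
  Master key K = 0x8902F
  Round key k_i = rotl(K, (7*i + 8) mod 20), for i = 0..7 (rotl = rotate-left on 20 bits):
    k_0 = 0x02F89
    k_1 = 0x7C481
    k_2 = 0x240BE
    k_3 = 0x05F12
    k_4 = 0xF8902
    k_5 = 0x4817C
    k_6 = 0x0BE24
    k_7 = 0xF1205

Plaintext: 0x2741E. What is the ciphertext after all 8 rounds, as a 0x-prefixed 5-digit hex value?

0xB7FE6

s_0 = plaintext = 0x2741E
s_1 = Round(s_0, k_0) = 0xDD687
s_2 = Round(s_1, k_1) = 0x9AC5E
s_3 = Round(s_2, k_2) = 0x64DF9
s_4 = Round(s_3, k_3) = 0xE4CCD
s_5 = Round(s_4, k_4) = 0xA92EE
s_6 = Round(s_5, k_5) = 0x6B011
s_7 = Round(s_6, k_6) = 0x96CBF
s_8 = Round(s_7, k_7) = 0xB7FE6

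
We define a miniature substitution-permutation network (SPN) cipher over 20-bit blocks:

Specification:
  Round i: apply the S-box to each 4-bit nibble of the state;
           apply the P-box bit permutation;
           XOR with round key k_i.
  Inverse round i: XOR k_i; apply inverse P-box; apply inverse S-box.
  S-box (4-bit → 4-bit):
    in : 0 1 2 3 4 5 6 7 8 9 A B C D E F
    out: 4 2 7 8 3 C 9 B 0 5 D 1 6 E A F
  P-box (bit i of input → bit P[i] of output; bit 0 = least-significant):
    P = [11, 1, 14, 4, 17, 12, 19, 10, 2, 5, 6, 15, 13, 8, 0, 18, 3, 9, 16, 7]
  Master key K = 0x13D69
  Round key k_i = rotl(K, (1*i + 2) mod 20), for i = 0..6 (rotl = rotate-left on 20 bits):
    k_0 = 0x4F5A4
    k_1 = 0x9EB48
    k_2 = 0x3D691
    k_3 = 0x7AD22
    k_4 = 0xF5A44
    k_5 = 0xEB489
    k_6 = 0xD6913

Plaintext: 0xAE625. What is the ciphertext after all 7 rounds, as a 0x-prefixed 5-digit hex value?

s_0 = plaintext = 0xAE625
s_1 = Round(s_0, k_0) = 0xB2438
s_2 = Round(s_1, k_1) = 0x9CE65
s_3 = Round(s_2, k_2) = 0x013A8
s_4 = Round(s_3, k_3) = 0xC2822
s_5 = Round(s_4, k_4) = 0x42147
s_6 = Round(s_5, k_5) = 0xC8FB2
s_7 = Round(s_6, k_6) = 0xEA375

0xEA375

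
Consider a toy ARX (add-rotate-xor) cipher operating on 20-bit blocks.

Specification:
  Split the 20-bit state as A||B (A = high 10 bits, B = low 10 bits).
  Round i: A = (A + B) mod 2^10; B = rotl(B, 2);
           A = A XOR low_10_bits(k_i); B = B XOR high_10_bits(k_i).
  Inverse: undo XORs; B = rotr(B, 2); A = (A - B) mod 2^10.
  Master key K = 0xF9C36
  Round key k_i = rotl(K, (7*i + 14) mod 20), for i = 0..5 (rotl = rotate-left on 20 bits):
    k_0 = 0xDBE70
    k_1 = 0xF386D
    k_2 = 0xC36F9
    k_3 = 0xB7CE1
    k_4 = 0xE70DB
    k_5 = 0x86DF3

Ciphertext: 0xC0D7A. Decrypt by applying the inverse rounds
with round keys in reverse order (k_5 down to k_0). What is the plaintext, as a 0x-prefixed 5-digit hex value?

0x89181

s_0 = ciphertext = 0xC0D7A
s_1 = InvRound(s_0, k_5) = 0x461D8
s_2 = InvRound(s_1, k_4) = 0x4C891
s_3 = InvRound(s_2, k_3) = 0xD0293
s_4 = InvRound(s_3, k_2) = 0xD4A67
s_5 = InvRound(s_4, k_1) = 0x7556A
s_6 = InvRound(s_5, k_0) = 0x89181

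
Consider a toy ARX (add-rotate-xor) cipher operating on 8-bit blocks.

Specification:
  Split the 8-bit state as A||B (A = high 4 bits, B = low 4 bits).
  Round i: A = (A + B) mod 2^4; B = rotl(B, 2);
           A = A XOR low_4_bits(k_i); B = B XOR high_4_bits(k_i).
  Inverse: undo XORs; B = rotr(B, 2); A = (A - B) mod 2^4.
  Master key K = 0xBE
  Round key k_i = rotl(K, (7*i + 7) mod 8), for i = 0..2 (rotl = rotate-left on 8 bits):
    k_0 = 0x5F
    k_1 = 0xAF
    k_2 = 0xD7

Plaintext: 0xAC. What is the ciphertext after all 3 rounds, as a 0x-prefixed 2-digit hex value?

s_0 = plaintext = 0xAC
s_1 = Round(s_0, k_0) = 0x96
s_2 = Round(s_1, k_1) = 0x03
s_3 = Round(s_2, k_2) = 0x41

0x41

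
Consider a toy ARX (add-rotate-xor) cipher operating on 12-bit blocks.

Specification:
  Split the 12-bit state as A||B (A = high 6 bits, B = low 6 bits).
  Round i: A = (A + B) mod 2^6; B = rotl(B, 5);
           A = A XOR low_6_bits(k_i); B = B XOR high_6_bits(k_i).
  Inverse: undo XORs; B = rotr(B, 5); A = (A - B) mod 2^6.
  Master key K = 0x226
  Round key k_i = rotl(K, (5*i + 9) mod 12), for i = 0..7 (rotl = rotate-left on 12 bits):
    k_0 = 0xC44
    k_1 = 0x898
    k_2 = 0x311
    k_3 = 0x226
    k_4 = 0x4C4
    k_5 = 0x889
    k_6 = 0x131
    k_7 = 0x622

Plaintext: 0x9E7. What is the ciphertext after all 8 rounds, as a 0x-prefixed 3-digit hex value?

0xFB3

s_0 = plaintext = 0x9E7
s_1 = Round(s_0, k_0) = 0x282
s_2 = Round(s_1, k_1) = 0x523
s_3 = Round(s_2, k_2) = 0x9BD
s_4 = Round(s_3, k_3) = 0x176
s_5 = Round(s_4, k_4) = 0xFC8
s_6 = Round(s_5, k_5) = 0x3A6
s_7 = Round(s_6, k_6) = 0x157
s_8 = Round(s_7, k_7) = 0xFB3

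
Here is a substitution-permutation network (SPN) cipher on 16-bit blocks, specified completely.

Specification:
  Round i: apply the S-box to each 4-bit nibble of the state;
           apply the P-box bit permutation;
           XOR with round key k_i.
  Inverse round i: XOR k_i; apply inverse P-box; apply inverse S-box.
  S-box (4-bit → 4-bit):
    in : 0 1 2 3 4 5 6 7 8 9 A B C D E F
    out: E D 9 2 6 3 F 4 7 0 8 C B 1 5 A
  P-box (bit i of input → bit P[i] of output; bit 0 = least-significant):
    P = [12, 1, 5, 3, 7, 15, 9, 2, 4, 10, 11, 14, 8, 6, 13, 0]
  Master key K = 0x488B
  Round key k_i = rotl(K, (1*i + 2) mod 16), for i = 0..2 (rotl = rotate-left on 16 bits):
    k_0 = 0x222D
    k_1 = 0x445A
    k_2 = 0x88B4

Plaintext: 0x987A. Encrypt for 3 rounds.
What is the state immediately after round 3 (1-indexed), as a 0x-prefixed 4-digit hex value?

s_0 = plaintext = 0x987A
s_1 = Round(s_0, k_0) = 0x2C35
s_2 = Round(s_1, k_1) = 0x9149
s_3 = Round(s_2, k_2) = 0x42A4

0x42A4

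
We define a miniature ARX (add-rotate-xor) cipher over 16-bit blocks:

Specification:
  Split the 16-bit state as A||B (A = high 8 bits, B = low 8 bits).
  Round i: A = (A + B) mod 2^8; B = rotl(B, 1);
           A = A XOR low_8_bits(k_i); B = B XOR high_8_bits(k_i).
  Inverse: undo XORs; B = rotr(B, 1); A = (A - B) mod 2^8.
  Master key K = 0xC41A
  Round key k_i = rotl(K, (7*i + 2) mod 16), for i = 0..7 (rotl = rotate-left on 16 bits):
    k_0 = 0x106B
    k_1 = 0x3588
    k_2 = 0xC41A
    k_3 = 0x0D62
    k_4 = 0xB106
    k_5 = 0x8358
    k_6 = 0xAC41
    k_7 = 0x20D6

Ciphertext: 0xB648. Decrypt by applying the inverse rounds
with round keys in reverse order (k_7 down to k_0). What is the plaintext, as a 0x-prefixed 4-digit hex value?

0xBCBF

s_0 = ciphertext = 0xB648
s_1 = InvRound(s_0, k_7) = 0x2C34
s_2 = InvRound(s_1, k_6) = 0x214C
s_3 = InvRound(s_2, k_5) = 0x92E7
s_4 = InvRound(s_3, k_4) = 0x692B
s_5 = InvRound(s_4, k_3) = 0xF813
s_6 = InvRound(s_5, k_2) = 0xF7EB
s_7 = InvRound(s_6, k_1) = 0x106F
s_8 = InvRound(s_7, k_0) = 0xBCBF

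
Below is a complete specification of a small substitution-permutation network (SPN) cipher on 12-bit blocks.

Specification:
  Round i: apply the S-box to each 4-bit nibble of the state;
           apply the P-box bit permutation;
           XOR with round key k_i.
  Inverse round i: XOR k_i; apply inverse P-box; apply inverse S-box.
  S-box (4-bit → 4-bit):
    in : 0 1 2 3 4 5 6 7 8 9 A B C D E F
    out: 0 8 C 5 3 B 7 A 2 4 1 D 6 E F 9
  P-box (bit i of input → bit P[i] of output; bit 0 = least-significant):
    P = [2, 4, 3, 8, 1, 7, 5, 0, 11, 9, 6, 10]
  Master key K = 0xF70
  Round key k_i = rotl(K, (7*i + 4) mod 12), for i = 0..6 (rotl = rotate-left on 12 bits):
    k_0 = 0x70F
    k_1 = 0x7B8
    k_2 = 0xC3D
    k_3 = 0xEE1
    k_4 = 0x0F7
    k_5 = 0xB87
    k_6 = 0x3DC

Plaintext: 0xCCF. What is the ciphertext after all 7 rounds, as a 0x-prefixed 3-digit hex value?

0xCEB

s_0 = plaintext = 0xCCF
s_1 = Round(s_0, k_0) = 0x4EB
s_2 = Round(s_1, k_1) = 0xC17
s_3 = Round(s_2, k_2) = 0xF6C
s_4 = Round(s_3, k_3) = 0x25B
s_5 = Round(s_4, k_4) = 0x538
s_6 = Round(s_5, k_5) = 0x5B5
s_7 = Round(s_6, k_6) = 0xCEB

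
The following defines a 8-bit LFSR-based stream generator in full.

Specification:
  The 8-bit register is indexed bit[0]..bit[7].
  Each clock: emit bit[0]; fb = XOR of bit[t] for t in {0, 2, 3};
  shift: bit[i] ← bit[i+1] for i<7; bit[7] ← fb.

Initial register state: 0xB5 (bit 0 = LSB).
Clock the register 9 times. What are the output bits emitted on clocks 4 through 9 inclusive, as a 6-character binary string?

reg_0 = 0xB5
clock 1: out=1, reg = 0x5A
clock 2: out=0, reg = 0xAD
clock 3: out=1, reg = 0xD6
clock 4: out=0, reg = 0xEB
clock 5: out=1, reg = 0x75
clock 6: out=1, reg = 0x3A
clock 7: out=0, reg = 0x9D
clock 8: out=1, reg = 0xCE
clock 9: out=0, reg = 0x67

011010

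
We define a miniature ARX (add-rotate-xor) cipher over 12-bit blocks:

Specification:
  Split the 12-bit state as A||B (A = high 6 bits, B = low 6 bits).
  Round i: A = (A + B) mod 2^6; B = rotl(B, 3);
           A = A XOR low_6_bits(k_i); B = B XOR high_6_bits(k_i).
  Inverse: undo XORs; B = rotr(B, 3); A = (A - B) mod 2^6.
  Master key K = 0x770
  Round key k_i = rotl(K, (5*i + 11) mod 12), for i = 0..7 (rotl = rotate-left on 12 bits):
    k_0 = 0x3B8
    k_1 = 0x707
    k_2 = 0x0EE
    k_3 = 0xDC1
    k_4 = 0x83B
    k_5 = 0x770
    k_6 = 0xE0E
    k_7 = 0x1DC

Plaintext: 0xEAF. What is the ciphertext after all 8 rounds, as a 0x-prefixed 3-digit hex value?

s_0 = plaintext = 0xEAF
s_1 = Round(s_0, k_0) = 0x473
s_2 = Round(s_1, k_1) = 0x0C2
s_3 = Round(s_2, k_2) = 0xAD3
s_4 = Round(s_3, k_3) = 0xFED
s_5 = Round(s_4, k_4) = 0x5CD
s_6 = Round(s_5, k_5) = 0x534
s_7 = Round(s_6, k_6) = 0x19E
s_8 = Round(s_7, k_7) = 0xE34

0xE34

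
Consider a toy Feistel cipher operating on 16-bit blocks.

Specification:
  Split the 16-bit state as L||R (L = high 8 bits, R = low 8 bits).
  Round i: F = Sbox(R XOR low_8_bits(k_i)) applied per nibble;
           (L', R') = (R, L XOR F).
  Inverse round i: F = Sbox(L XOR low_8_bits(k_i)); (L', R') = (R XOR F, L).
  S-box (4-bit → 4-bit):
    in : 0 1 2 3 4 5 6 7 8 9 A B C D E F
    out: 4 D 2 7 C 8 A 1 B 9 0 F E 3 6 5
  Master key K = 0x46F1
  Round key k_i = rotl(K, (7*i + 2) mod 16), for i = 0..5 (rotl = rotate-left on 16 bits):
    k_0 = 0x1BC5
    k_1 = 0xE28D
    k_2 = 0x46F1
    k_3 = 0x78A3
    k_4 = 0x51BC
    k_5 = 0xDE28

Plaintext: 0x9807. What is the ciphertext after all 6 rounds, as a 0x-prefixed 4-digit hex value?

s_0 = plaintext = 0x9807
s_1 = Round(s_0, k_0) = 0x077A
s_2 = Round(s_1, k_1) = 0x7A56
s_3 = Round(s_2, k_2) = 0x567B
s_4 = Round(s_3, k_3) = 0x7B6D
s_5 = Round(s_4, k_4) = 0x6D46
s_6 = Round(s_5, k_5) = 0x46CB

0x46CB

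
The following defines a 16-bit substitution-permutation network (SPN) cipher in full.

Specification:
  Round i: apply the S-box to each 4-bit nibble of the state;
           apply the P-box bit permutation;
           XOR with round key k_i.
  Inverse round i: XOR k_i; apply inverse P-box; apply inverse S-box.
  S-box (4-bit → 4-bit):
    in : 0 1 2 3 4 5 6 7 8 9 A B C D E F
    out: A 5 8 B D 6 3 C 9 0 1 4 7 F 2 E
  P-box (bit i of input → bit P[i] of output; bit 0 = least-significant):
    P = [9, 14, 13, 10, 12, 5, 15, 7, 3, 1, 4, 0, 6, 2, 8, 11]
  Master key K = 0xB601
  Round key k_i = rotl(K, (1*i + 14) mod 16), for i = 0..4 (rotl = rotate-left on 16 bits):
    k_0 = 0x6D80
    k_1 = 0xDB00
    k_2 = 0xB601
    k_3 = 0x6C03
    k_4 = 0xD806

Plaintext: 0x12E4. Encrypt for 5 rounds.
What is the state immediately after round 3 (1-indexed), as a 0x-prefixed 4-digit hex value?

s_0 = plaintext = 0x12E4
s_1 = Round(s_0, k_0) = 0x4AE1
s_2 = Round(s_1, k_1) = 0xF068
s_3 = Round(s_2, k_2) = 0xA926
s_4 = Round(s_3, k_3) = 0x2EC3
s_5 = Round(s_4, k_4) = 0x0624

0xA926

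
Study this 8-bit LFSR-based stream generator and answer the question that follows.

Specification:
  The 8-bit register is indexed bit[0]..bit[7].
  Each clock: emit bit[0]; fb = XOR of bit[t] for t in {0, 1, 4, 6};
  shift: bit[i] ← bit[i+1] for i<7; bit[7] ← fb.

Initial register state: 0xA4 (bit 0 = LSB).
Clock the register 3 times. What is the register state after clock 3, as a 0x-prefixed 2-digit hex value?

reg_0 = 0xA4
clock 1: out=0, reg = 0x52
clock 2: out=0, reg = 0xA9
clock 3: out=1, reg = 0xD4

0xD4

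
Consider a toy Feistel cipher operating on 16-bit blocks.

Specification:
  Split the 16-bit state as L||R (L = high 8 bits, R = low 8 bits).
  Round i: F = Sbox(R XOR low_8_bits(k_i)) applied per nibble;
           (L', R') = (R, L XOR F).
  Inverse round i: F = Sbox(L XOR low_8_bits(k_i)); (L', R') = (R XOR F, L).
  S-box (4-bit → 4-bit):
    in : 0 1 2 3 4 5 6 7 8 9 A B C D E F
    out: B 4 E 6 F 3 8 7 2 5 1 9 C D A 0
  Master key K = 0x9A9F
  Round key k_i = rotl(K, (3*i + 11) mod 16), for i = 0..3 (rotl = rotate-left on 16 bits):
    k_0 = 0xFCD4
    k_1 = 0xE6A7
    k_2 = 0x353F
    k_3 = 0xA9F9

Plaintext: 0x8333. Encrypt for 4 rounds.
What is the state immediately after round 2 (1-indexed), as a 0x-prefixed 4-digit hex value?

0x2415

s_0 = plaintext = 0x8333
s_1 = Round(s_0, k_0) = 0x3324
s_2 = Round(s_1, k_1) = 0x2415
s_3 = Round(s_2, k_2) = 0x15C5
s_4 = Round(s_3, k_3) = 0xC579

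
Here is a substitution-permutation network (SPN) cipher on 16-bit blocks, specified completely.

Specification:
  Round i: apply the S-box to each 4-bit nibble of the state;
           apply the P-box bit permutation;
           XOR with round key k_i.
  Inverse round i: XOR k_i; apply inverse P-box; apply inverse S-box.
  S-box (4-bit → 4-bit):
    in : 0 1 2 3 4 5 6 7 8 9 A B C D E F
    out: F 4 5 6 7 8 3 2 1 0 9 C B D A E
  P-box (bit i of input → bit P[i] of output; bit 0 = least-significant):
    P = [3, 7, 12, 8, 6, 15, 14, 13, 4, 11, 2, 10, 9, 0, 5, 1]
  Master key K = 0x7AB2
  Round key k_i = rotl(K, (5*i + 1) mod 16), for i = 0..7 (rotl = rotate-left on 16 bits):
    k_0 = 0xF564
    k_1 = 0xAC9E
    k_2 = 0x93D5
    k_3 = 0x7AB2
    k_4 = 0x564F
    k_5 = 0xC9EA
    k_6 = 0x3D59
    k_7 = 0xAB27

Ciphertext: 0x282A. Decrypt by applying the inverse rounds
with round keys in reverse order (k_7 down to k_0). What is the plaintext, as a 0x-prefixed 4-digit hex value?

s_0 = ciphertext = 0x282A
s_1 = InvRound(s_0, k_7) = 0x617A
s_2 = InvRound(s_1, k_6) = 0xFE11
s_3 = InvRound(s_2, k_5) = 0x0AA0
s_4 = InvRound(s_3, k_4) = 0xFF24
s_5 = InvRound(s_4, k_3) = 0x5D7E
s_6 = InvRound(s_5, k_2) = 0x0E36
s_7 = InvRound(s_6, k_1) = 0x29E6
s_8 = InvRound(s_7, k_0) = 0x5E33

0x5E33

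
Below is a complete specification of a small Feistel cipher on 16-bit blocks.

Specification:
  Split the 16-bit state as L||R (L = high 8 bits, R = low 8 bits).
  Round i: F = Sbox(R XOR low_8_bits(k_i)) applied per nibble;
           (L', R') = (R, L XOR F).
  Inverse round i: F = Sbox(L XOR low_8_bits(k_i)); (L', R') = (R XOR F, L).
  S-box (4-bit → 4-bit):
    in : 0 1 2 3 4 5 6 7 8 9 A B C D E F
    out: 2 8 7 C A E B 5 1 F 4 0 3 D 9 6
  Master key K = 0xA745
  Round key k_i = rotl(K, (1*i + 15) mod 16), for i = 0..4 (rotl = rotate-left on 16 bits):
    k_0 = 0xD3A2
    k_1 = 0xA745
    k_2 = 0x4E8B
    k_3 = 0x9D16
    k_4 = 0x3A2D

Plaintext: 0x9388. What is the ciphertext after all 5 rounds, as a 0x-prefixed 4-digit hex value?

s_0 = plaintext = 0x9388
s_1 = Round(s_0, k_0) = 0x88E7
s_2 = Round(s_1, k_1) = 0xE7CF
s_3 = Round(s_2, k_2) = 0xCF4D
s_4 = Round(s_3, k_3) = 0x4D2F
s_5 = Round(s_4, k_4) = 0x2F6A

0x2F6A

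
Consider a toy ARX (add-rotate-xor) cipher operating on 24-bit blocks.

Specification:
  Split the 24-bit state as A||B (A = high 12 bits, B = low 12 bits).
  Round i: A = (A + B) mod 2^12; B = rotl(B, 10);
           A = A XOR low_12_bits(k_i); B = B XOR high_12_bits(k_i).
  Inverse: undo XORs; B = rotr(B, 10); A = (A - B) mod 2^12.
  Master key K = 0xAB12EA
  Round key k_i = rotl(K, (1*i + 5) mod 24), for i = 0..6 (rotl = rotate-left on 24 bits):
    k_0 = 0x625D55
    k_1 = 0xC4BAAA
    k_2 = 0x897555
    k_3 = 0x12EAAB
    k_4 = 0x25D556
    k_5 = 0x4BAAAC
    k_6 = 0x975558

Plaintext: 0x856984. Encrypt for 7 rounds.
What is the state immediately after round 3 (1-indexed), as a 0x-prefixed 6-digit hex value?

s_0 = plaintext = 0x856984
s_1 = Round(s_0, k_0) = 0xC8F444
s_2 = Round(s_1, k_1) = 0xA79D5A
s_3 = Round(s_2, k_2) = 0x2863C1
s_4 = Round(s_3, k_3) = 0xCEC5DE
s_5 = Round(s_4, k_4) = 0x79CB2A
s_6 = Round(s_5, k_5) = 0x86AE70
s_7 = Round(s_6, k_6) = 0x382AE9

0x2863C1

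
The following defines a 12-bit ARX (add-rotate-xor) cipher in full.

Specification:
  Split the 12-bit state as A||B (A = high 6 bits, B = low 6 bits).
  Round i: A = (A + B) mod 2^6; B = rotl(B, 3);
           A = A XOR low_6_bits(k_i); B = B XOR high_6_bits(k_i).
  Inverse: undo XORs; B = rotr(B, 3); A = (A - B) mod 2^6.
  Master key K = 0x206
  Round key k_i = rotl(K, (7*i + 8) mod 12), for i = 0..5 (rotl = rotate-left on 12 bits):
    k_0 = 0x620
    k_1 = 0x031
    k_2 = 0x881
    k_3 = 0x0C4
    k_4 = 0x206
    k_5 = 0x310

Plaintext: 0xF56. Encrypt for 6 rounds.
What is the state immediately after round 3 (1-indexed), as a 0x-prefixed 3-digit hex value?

0x008

s_0 = plaintext = 0xF56
s_1 = Round(s_0, k_0) = 0xCEA
s_2 = Round(s_1, k_1) = 0xB15
s_3 = Round(s_2, k_2) = 0x008
s_4 = Round(s_3, k_3) = 0x302
s_5 = Round(s_4, k_4) = 0x218
s_6 = Round(s_5, k_5) = 0xC0F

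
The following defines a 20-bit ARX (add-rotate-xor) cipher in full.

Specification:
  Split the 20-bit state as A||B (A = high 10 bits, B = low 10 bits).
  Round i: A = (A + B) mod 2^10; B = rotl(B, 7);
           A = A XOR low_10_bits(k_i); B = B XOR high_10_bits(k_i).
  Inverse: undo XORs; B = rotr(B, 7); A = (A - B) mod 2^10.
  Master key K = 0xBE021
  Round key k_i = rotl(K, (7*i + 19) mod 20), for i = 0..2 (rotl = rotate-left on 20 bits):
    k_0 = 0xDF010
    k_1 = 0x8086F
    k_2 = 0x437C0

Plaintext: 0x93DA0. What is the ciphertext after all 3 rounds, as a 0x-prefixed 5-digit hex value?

0x94CC0

s_0 = plaintext = 0x93DA0
s_1 = Round(s_0, k_0) = 0xFFF48
s_2 = Round(s_1, k_1) = 0xCA26B
s_3 = Round(s_2, k_2) = 0x94CC0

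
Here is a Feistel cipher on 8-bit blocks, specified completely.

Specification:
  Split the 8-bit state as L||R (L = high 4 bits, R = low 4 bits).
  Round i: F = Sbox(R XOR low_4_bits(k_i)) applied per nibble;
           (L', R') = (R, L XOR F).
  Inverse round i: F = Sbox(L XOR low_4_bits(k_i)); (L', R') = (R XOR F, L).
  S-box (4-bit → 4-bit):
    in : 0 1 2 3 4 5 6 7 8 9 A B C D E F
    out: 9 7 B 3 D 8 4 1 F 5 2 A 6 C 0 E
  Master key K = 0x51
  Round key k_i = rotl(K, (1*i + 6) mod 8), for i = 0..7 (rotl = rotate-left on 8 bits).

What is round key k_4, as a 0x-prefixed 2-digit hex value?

0x45

K = 0x51
k_0 = rotl(K, (1*0+6) mod 8) = rotl(K, 6) = 0x54
k_1 = rotl(K, (1*1+6) mod 8) = rotl(K, 7) = 0xA8
k_2 = rotl(K, (1*2+6) mod 8) = rotl(K, 0) = 0x51
k_3 = rotl(K, (1*3+6) mod 8) = rotl(K, 1) = 0xA2
k_4 = rotl(K, (1*4+6) mod 8) = rotl(K, 2) = 0x45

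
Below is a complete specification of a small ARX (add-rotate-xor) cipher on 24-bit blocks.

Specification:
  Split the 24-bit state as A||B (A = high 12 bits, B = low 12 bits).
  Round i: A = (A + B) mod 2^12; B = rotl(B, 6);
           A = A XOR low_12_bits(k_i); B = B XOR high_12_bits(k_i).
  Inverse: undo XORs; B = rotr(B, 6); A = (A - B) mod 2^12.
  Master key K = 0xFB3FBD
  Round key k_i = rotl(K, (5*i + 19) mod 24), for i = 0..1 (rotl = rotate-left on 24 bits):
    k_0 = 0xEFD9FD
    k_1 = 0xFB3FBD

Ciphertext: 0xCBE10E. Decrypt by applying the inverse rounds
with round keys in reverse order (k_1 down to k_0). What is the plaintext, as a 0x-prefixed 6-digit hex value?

0x8AE1C6

s_0 = ciphertext = 0xCBE10E
s_1 = InvRound(s_0, k_1) = 0x389F7A
s_2 = InvRound(s_1, k_0) = 0x8AE1C6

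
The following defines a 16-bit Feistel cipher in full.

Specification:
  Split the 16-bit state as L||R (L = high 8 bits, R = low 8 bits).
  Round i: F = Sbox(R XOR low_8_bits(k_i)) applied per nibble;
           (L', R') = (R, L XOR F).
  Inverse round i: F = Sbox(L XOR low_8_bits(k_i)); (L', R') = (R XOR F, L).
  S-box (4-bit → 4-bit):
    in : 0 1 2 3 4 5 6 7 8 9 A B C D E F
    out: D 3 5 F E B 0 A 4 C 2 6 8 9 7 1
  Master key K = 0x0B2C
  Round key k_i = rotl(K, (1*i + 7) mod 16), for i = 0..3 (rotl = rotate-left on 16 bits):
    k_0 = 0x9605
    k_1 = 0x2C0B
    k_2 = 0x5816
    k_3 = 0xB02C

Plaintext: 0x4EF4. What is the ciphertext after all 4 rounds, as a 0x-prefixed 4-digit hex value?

0xE8CA

s_0 = plaintext = 0x4EF4
s_1 = Round(s_0, k_0) = 0xF45D
s_2 = Round(s_1, k_1) = 0x5D44
s_3 = Round(s_2, k_2) = 0x44E8
s_4 = Round(s_3, k_3) = 0xE8CA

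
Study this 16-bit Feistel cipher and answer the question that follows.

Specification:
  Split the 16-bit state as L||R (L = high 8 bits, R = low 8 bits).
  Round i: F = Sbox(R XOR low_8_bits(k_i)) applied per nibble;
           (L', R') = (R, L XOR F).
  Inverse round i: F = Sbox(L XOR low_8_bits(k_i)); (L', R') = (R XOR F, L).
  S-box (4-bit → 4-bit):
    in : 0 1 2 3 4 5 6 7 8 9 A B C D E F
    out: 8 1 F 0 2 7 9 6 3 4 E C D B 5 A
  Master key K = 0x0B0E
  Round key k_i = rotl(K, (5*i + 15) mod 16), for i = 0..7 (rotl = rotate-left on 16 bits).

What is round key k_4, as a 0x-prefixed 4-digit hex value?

K = 0x0B0E
k_0 = rotl(K, (5*0+15) mod 16) = rotl(K, 15) = 0x0587
k_1 = rotl(K, (5*1+15) mod 16) = rotl(K, 4) = 0xB0E0
k_2 = rotl(K, (5*2+15) mod 16) = rotl(K, 9) = 0x1C16
k_3 = rotl(K, (5*3+15) mod 16) = rotl(K, 14) = 0x82C3
k_4 = rotl(K, (5*4+15) mod 16) = rotl(K, 3) = 0x5870

0x5870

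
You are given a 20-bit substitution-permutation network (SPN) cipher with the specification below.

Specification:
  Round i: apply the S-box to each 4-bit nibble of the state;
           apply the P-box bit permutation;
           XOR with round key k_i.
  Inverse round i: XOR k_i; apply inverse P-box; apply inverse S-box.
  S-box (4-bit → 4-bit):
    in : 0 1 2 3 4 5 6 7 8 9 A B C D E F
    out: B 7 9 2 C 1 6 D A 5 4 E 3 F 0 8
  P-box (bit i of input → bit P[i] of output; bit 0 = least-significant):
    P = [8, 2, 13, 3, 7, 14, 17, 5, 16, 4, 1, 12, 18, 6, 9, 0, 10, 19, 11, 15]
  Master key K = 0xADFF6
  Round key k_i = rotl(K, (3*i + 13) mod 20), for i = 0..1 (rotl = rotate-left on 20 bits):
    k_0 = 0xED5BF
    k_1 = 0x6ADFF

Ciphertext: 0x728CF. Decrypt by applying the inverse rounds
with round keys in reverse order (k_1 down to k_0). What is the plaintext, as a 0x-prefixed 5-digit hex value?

0x6C4E7

s_0 = ciphertext = 0x728CF
s_1 = InvRound(s_0, k_1) = 0x2ECF5
s_2 = InvRound(s_1, k_0) = 0x6C4E7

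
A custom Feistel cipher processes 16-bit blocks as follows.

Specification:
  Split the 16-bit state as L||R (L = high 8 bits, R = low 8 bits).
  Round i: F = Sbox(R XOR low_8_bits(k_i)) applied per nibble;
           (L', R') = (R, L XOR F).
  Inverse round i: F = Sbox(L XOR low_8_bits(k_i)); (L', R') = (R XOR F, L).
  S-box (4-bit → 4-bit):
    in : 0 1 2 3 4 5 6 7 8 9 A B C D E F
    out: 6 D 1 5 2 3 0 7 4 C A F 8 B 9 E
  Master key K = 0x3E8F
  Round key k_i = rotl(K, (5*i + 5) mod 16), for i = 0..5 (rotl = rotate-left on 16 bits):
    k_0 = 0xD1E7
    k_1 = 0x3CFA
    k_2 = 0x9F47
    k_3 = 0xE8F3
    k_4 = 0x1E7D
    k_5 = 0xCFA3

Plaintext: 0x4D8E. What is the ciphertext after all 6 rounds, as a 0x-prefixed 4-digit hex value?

0xDA9C

s_0 = plaintext = 0x4D8E
s_1 = Round(s_0, k_0) = 0x8E41
s_2 = Round(s_1, k_1) = 0x4171
s_3 = Round(s_2, k_2) = 0x7111
s_4 = Round(s_3, k_3) = 0x11E0
s_5 = Round(s_4, k_4) = 0xE0DA
s_6 = Round(s_5, k_5) = 0xDA9C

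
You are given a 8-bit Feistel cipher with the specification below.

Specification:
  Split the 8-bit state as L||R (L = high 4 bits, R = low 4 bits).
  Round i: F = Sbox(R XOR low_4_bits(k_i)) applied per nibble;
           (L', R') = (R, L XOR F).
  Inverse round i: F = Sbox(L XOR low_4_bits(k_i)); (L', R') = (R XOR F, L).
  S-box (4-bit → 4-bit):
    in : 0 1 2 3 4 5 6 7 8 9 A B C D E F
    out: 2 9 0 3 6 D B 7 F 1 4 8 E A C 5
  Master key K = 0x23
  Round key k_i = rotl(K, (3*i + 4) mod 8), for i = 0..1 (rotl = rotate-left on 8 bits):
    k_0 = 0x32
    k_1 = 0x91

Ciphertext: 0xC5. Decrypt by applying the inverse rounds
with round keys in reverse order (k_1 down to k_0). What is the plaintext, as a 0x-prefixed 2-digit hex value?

0x6F

s_0 = ciphertext = 0xC5
s_1 = InvRound(s_0, k_1) = 0xFC
s_2 = InvRound(s_1, k_0) = 0x6F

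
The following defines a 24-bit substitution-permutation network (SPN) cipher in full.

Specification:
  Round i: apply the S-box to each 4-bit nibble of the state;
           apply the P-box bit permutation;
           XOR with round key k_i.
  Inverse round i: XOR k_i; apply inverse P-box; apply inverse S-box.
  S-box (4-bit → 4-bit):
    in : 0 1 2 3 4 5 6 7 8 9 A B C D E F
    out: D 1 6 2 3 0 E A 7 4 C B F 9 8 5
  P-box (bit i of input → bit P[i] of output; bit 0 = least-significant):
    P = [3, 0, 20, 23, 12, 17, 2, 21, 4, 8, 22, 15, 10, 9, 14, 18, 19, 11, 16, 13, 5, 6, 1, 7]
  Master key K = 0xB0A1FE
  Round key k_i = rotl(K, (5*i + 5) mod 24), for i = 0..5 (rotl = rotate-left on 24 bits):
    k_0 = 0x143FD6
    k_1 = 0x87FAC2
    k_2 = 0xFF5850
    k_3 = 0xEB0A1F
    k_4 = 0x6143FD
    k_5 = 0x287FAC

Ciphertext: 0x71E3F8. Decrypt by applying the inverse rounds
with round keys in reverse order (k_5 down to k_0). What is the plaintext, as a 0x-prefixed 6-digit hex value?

0x2F3615

s_0 = ciphertext = 0x71E3F8
s_1 = InvRound(s_0, k_5) = 0x3810F9
s_2 = InvRound(s_1, k_4) = 0x5F22F9
s_3 = InvRound(s_2, k_3) = 0xC7E5AA
s_4 = InvRound(s_3, k_2) = 0xCB1BDF
s_5 = InvRound(s_4, k_1) = 0x5DAC94
s_6 = InvRound(s_5, k_0) = 0x2F3615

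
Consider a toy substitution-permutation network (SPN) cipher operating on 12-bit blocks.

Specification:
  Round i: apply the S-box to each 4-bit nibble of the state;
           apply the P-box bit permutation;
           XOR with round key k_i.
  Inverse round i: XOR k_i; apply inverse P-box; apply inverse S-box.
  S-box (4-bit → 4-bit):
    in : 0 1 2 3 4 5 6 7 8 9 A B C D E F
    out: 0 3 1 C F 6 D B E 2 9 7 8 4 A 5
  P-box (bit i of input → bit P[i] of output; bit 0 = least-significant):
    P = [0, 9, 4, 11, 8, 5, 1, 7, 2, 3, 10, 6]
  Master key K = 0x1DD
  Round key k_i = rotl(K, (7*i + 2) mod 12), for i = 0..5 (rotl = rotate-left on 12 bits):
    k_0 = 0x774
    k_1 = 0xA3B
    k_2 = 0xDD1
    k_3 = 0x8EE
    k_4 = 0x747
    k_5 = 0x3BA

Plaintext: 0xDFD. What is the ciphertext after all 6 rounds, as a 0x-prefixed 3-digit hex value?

s_0 = plaintext = 0xDFD
s_1 = Round(s_0, k_0) = 0x266
s_2 = Round(s_1, k_1) = 0x3AC
s_3 = Round(s_2, k_2) = 0x011
s_4 = Round(s_3, k_3) = 0xBCF
s_5 = Round(s_4, k_4) = 0x3DA
s_6 = Round(s_5, k_5) = 0xFF9

0xFF9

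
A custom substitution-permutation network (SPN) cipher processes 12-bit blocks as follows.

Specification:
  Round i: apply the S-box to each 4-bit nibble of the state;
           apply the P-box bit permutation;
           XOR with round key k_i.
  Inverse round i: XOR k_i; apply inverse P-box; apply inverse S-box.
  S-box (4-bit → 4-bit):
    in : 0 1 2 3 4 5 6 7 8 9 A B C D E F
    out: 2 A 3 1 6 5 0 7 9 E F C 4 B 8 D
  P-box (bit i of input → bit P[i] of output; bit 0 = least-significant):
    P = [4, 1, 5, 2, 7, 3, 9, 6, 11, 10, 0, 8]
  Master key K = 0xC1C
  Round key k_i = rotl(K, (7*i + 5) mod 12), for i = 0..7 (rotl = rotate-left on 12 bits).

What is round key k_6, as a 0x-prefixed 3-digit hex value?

0x60E

K = 0xC1C
k_0 = rotl(K, (7*0+5) mod 12) = rotl(K, 5) = 0x398
k_1 = rotl(K, (7*1+5) mod 12) = rotl(K, 0) = 0xC1C
k_2 = rotl(K, (7*2+5) mod 12) = rotl(K, 7) = 0xE60
k_3 = rotl(K, (7*3+5) mod 12) = rotl(K, 2) = 0x073
k_4 = rotl(K, (7*4+5) mod 12) = rotl(K, 9) = 0x983
k_5 = rotl(K, (7*5+5) mod 12) = rotl(K, 4) = 0x1CC
k_6 = rotl(K, (7*6+5) mod 12) = rotl(K, 11) = 0x60E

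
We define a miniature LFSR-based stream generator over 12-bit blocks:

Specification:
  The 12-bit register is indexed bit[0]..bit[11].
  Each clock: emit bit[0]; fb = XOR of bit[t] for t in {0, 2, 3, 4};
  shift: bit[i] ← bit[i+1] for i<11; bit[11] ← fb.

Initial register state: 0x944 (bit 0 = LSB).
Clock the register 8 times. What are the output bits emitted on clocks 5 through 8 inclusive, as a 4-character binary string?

0010

reg_0 = 0x944
clock 1: out=0, reg = 0xCA2
clock 2: out=0, reg = 0x651
clock 3: out=1, reg = 0x328
clock 4: out=0, reg = 0x994
clock 5: out=0, reg = 0x4CA
clock 6: out=0, reg = 0xA65
clock 7: out=1, reg = 0x532
clock 8: out=0, reg = 0xA99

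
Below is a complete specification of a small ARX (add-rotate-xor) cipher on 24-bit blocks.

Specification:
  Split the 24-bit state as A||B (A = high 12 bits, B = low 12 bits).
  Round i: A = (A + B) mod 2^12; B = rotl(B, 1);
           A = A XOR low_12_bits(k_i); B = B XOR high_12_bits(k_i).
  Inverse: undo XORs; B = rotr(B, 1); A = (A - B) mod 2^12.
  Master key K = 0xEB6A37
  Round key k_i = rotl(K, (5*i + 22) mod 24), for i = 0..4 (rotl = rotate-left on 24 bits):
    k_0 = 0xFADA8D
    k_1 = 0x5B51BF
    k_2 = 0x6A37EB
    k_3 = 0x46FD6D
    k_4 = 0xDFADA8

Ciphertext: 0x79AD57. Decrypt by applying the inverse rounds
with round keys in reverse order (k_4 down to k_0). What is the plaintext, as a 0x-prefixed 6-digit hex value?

s_0 = ciphertext = 0x79AD57
s_1 = InvRound(s_0, k_4) = 0x1DC856
s_2 = InvRound(s_1, k_3) = 0xE95E1C
s_3 = InvRound(s_2, k_2) = 0xD1FC5F
s_4 = InvRound(s_3, k_1) = 0x7AB4F5
s_5 = InvRound(s_4, k_0) = 0x77A5AC

0x77A5AC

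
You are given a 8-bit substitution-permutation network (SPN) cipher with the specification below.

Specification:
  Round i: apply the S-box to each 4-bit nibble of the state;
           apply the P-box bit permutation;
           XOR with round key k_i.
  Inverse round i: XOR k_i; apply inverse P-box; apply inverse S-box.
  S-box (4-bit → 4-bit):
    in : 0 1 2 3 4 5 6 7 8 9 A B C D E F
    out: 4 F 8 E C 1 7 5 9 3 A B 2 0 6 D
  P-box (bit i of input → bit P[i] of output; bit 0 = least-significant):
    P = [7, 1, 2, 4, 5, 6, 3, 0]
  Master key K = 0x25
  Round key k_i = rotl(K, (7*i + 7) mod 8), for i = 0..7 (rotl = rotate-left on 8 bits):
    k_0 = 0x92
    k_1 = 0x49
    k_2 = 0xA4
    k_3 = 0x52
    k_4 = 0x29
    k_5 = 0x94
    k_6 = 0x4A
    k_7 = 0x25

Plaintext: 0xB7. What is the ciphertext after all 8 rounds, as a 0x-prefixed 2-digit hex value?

s_0 = plaintext = 0xB7
s_1 = Round(s_0, k_0) = 0x77
s_2 = Round(s_1, k_1) = 0xE5
s_3 = Round(s_2, k_2) = 0x6C
s_4 = Round(s_3, k_3) = 0x38
s_5 = Round(s_4, k_4) = 0xF0
s_6 = Round(s_5, k_5) = 0xB9
s_7 = Round(s_6, k_6) = 0xA9
s_8 = Round(s_7, k_7) = 0xE6

0xE6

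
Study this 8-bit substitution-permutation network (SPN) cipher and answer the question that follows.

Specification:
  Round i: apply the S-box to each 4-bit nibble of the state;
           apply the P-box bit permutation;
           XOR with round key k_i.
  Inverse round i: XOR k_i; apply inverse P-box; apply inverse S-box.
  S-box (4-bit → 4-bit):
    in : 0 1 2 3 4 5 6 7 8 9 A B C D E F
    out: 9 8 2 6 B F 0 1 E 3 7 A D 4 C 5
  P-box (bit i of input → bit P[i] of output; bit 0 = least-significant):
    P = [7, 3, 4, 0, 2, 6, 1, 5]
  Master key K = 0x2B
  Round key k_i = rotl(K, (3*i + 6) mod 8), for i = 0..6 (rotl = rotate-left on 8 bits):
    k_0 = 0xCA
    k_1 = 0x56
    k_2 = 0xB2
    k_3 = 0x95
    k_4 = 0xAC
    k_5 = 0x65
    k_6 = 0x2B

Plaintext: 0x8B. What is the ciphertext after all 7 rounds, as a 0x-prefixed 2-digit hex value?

0xC7

s_0 = plaintext = 0x8B
s_1 = Round(s_0, k_0) = 0xA1
s_2 = Round(s_1, k_1) = 0x11
s_3 = Round(s_2, k_2) = 0x93
s_4 = Round(s_3, k_3) = 0xC9
s_5 = Round(s_4, k_4) = 0x02
s_6 = Round(s_5, k_5) = 0x49
s_7 = Round(s_6, k_6) = 0xC7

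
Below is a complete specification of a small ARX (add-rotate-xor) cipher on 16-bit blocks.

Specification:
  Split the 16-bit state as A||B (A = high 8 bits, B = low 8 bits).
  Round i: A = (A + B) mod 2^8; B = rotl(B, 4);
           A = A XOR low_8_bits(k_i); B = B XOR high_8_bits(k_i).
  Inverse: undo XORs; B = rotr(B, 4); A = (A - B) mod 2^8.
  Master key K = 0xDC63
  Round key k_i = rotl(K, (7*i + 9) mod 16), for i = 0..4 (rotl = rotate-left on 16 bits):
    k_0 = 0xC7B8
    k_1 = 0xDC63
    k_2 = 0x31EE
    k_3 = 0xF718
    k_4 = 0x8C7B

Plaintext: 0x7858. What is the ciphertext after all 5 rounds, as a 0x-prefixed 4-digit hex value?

s_0 = plaintext = 0x7858
s_1 = Round(s_0, k_0) = 0x6842
s_2 = Round(s_1, k_1) = 0xC9F8
s_3 = Round(s_2, k_2) = 0x2FBE
s_4 = Round(s_3, k_3) = 0xF51C
s_5 = Round(s_4, k_4) = 0x6A4D

0x6A4D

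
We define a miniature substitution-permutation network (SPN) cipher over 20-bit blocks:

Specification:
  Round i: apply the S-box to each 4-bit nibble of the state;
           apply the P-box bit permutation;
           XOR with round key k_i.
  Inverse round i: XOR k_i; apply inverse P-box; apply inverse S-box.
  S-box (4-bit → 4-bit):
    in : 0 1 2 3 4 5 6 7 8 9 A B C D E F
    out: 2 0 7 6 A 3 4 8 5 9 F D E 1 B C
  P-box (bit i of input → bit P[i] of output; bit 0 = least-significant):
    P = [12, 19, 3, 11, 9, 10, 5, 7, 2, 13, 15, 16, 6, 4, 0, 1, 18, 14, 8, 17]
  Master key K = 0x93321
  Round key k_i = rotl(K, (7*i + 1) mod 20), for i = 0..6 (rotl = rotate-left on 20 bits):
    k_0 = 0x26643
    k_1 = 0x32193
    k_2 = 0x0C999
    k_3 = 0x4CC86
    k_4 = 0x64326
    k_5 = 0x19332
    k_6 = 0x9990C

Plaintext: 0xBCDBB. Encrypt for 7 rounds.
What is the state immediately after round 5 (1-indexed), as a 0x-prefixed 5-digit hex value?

0x89B1D

s_0 = plaintext = 0xBCDBB
s_1 = Round(s_0, k_0) = 0x47DFC
s_2 = Round(s_1, k_1) = 0x9693D
s_3 = Round(s_2, k_2) = 0x7DDBC
s_4 = Round(s_3, k_3) = 0xEC66A
s_5 = Round(s_4, k_4) = 0x89B1D
s_6 = Round(s_5, k_5) = 0x40274
s_7 = Round(s_6, k_6) = 0x37198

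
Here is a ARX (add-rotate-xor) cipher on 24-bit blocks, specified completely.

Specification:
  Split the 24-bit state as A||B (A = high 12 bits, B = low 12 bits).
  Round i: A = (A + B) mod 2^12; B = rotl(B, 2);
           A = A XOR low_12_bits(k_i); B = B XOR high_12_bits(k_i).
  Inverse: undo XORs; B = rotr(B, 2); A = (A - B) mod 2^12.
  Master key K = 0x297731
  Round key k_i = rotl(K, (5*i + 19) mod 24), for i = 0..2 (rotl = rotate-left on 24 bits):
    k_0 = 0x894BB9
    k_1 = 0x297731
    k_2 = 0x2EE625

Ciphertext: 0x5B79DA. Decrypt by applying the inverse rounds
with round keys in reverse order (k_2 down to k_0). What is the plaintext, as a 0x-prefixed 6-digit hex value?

s_0 = ciphertext = 0x5B79DA
s_1 = InvRound(s_0, k_2) = 0x0C52CD
s_2 = InvRound(s_1, k_1) = 0xFDE816
s_3 = InvRound(s_2, k_0) = 0xC47820

0xC47820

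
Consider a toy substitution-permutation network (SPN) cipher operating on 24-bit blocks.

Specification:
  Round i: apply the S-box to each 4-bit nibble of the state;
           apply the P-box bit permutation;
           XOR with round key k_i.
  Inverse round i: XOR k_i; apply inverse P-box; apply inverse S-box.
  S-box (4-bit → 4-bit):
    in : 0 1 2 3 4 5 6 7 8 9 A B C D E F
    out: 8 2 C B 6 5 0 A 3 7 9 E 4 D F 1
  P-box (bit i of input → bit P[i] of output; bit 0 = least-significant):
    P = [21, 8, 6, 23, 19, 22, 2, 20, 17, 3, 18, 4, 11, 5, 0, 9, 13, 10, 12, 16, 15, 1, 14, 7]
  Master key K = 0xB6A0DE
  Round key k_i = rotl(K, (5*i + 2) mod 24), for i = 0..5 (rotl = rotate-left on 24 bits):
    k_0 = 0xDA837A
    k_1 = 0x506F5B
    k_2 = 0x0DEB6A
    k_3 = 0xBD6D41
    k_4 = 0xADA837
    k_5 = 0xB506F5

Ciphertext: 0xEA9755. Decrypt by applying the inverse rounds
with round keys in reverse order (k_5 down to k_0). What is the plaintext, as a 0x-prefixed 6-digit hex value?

s_0 = ciphertext = 0xEA9755
s_1 = InvRound(s_0, k_5) = 0xA21531
s_2 = InvRound(s_1, k_4) = 0x8EF551
s_3 = InvRound(s_2, k_3) = 0xF2FA0F
s_4 = InvRound(s_3, k_2) = 0x6245EE
s_5 = InvRound(s_4, k_1) = 0x0FEA2F
s_6 = InvRound(s_5, k_0) = 0xCA52BB

0xCA52BB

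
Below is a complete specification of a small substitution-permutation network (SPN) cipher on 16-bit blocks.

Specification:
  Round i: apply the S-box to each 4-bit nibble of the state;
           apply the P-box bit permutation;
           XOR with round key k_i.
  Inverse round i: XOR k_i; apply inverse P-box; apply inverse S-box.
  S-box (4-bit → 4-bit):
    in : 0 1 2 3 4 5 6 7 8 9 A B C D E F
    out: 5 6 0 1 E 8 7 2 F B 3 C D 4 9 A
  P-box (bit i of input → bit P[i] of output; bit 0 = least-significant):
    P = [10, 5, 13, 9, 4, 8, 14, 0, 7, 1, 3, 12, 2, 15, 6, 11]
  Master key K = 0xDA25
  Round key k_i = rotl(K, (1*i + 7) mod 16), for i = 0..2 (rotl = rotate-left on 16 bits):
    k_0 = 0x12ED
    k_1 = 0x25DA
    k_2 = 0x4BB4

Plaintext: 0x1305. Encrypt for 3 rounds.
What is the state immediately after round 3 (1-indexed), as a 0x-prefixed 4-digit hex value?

s_0 = plaintext = 0x1305
s_1 = Round(s_0, k_0) = 0xD03D
s_2 = Round(s_1, k_1) = 0x0502
s_3 = Round(s_2, k_2) = 0x1BE0

0x1BE0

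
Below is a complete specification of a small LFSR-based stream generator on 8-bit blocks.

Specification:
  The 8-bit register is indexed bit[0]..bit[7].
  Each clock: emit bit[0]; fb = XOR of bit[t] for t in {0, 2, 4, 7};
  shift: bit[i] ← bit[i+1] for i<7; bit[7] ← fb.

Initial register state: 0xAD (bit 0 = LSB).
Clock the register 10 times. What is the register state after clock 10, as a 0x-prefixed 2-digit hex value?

reg_0 = 0xAD
clock 1: out=1, reg = 0xD6
clock 2: out=0, reg = 0xEB
clock 3: out=1, reg = 0x75
clock 4: out=1, reg = 0xBA
clock 5: out=0, reg = 0x5D
clock 6: out=1, reg = 0xAE
clock 7: out=0, reg = 0x57
clock 8: out=1, reg = 0xAB
clock 9: out=1, reg = 0x55
clock 10: out=1, reg = 0xAA

0xAA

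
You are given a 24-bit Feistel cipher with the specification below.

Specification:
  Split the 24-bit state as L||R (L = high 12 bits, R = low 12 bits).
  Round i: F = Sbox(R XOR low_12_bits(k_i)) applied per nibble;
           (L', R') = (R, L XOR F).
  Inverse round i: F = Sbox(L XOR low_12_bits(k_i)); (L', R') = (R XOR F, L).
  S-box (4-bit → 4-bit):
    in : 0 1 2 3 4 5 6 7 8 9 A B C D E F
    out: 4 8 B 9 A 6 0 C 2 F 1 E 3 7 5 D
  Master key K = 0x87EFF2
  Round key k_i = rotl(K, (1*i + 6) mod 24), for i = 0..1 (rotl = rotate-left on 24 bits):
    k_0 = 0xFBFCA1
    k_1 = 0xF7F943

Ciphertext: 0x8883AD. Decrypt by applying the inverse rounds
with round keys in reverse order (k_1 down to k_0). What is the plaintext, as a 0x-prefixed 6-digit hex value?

s_0 = ciphertext = 0x8883AD
s_1 = InvRound(s_0, k_1) = 0xB93888
s_2 = InvRound(s_1, k_0) = 0x413B93

0x413B93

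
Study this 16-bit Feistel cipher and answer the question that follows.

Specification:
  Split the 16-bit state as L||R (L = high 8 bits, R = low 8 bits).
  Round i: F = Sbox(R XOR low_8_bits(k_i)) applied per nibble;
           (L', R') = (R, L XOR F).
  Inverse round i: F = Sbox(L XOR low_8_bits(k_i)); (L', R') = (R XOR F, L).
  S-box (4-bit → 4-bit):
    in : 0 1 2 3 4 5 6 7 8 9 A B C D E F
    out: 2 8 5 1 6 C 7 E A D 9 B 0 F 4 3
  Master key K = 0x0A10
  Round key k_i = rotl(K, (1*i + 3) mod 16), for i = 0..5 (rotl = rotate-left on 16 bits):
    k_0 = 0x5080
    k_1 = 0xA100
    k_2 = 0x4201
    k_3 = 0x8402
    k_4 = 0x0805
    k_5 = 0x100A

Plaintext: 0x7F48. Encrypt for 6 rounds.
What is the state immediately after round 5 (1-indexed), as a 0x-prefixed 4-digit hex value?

s_0 = plaintext = 0x7F48
s_1 = Round(s_0, k_0) = 0x4875
s_2 = Round(s_1, k_1) = 0x75A4
s_3 = Round(s_2, k_2) = 0xA4E9
s_4 = Round(s_3, k_3) = 0xE9EF
s_5 = Round(s_4, k_4) = 0xEFA0
s_6 = Round(s_5, k_5) = 0xA076

0xEFA0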